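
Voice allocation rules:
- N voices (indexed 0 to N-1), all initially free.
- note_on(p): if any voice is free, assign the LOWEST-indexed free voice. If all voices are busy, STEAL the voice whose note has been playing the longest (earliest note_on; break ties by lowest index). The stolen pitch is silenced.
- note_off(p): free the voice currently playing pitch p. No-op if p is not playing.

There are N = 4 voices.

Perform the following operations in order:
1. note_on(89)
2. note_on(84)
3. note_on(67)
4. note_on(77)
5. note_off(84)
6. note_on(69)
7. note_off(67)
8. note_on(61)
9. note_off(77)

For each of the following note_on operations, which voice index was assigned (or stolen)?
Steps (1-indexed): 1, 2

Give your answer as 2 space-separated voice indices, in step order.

Op 1: note_on(89): voice 0 is free -> assigned | voices=[89 - - -]
Op 2: note_on(84): voice 1 is free -> assigned | voices=[89 84 - -]
Op 3: note_on(67): voice 2 is free -> assigned | voices=[89 84 67 -]
Op 4: note_on(77): voice 3 is free -> assigned | voices=[89 84 67 77]
Op 5: note_off(84): free voice 1 | voices=[89 - 67 77]
Op 6: note_on(69): voice 1 is free -> assigned | voices=[89 69 67 77]
Op 7: note_off(67): free voice 2 | voices=[89 69 - 77]
Op 8: note_on(61): voice 2 is free -> assigned | voices=[89 69 61 77]
Op 9: note_off(77): free voice 3 | voices=[89 69 61 -]

Answer: 0 1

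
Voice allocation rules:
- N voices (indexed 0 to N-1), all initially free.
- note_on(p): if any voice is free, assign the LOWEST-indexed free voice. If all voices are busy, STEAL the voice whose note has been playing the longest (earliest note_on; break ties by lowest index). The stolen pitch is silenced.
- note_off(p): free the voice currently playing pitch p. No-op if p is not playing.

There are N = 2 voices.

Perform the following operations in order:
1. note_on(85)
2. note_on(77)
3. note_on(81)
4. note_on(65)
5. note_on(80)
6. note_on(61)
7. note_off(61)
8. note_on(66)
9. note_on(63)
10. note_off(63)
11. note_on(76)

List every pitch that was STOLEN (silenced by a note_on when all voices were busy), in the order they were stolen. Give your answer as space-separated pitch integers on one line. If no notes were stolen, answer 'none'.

Op 1: note_on(85): voice 0 is free -> assigned | voices=[85 -]
Op 2: note_on(77): voice 1 is free -> assigned | voices=[85 77]
Op 3: note_on(81): all voices busy, STEAL voice 0 (pitch 85, oldest) -> assign | voices=[81 77]
Op 4: note_on(65): all voices busy, STEAL voice 1 (pitch 77, oldest) -> assign | voices=[81 65]
Op 5: note_on(80): all voices busy, STEAL voice 0 (pitch 81, oldest) -> assign | voices=[80 65]
Op 6: note_on(61): all voices busy, STEAL voice 1 (pitch 65, oldest) -> assign | voices=[80 61]
Op 7: note_off(61): free voice 1 | voices=[80 -]
Op 8: note_on(66): voice 1 is free -> assigned | voices=[80 66]
Op 9: note_on(63): all voices busy, STEAL voice 0 (pitch 80, oldest) -> assign | voices=[63 66]
Op 10: note_off(63): free voice 0 | voices=[- 66]
Op 11: note_on(76): voice 0 is free -> assigned | voices=[76 66]

Answer: 85 77 81 65 80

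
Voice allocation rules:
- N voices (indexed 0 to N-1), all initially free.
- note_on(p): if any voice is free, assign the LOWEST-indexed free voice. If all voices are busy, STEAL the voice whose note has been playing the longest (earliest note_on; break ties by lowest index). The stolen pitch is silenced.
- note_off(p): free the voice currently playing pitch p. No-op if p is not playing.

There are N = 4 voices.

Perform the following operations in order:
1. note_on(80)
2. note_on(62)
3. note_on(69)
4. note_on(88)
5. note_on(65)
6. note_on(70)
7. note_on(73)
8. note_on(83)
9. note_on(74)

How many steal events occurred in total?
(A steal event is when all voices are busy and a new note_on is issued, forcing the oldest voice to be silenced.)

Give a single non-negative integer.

Answer: 5

Derivation:
Op 1: note_on(80): voice 0 is free -> assigned | voices=[80 - - -]
Op 2: note_on(62): voice 1 is free -> assigned | voices=[80 62 - -]
Op 3: note_on(69): voice 2 is free -> assigned | voices=[80 62 69 -]
Op 4: note_on(88): voice 3 is free -> assigned | voices=[80 62 69 88]
Op 5: note_on(65): all voices busy, STEAL voice 0 (pitch 80, oldest) -> assign | voices=[65 62 69 88]
Op 6: note_on(70): all voices busy, STEAL voice 1 (pitch 62, oldest) -> assign | voices=[65 70 69 88]
Op 7: note_on(73): all voices busy, STEAL voice 2 (pitch 69, oldest) -> assign | voices=[65 70 73 88]
Op 8: note_on(83): all voices busy, STEAL voice 3 (pitch 88, oldest) -> assign | voices=[65 70 73 83]
Op 9: note_on(74): all voices busy, STEAL voice 0 (pitch 65, oldest) -> assign | voices=[74 70 73 83]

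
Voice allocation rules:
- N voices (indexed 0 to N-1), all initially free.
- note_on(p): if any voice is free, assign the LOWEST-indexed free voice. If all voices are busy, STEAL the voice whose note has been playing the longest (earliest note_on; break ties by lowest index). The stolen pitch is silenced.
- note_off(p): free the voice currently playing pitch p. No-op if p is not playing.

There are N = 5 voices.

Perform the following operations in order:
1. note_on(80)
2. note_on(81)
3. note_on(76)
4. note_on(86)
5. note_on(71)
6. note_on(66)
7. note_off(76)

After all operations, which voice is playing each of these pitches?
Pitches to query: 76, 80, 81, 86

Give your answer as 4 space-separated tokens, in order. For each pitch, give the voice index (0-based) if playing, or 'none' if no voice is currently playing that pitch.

Answer: none none 1 3

Derivation:
Op 1: note_on(80): voice 0 is free -> assigned | voices=[80 - - - -]
Op 2: note_on(81): voice 1 is free -> assigned | voices=[80 81 - - -]
Op 3: note_on(76): voice 2 is free -> assigned | voices=[80 81 76 - -]
Op 4: note_on(86): voice 3 is free -> assigned | voices=[80 81 76 86 -]
Op 5: note_on(71): voice 4 is free -> assigned | voices=[80 81 76 86 71]
Op 6: note_on(66): all voices busy, STEAL voice 0 (pitch 80, oldest) -> assign | voices=[66 81 76 86 71]
Op 7: note_off(76): free voice 2 | voices=[66 81 - 86 71]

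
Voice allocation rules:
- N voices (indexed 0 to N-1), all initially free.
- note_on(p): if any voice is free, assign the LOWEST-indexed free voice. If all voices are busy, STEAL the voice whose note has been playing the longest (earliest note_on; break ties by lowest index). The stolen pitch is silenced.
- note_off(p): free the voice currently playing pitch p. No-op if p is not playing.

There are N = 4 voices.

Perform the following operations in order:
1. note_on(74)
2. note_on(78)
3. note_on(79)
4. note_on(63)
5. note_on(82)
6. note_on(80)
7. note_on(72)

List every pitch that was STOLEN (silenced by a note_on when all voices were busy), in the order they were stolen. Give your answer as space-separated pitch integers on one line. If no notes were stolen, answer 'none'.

Op 1: note_on(74): voice 0 is free -> assigned | voices=[74 - - -]
Op 2: note_on(78): voice 1 is free -> assigned | voices=[74 78 - -]
Op 3: note_on(79): voice 2 is free -> assigned | voices=[74 78 79 -]
Op 4: note_on(63): voice 3 is free -> assigned | voices=[74 78 79 63]
Op 5: note_on(82): all voices busy, STEAL voice 0 (pitch 74, oldest) -> assign | voices=[82 78 79 63]
Op 6: note_on(80): all voices busy, STEAL voice 1 (pitch 78, oldest) -> assign | voices=[82 80 79 63]
Op 7: note_on(72): all voices busy, STEAL voice 2 (pitch 79, oldest) -> assign | voices=[82 80 72 63]

Answer: 74 78 79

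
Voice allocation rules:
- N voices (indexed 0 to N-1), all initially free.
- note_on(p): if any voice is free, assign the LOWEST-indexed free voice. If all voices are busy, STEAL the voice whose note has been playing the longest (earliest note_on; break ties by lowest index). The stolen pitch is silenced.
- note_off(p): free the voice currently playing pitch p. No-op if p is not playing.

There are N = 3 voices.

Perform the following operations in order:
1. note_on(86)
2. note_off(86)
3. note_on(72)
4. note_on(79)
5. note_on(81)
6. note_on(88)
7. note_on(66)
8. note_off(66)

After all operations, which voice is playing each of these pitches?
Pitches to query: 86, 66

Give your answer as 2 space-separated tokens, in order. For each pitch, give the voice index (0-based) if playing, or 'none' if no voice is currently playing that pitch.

Answer: none none

Derivation:
Op 1: note_on(86): voice 0 is free -> assigned | voices=[86 - -]
Op 2: note_off(86): free voice 0 | voices=[- - -]
Op 3: note_on(72): voice 0 is free -> assigned | voices=[72 - -]
Op 4: note_on(79): voice 1 is free -> assigned | voices=[72 79 -]
Op 5: note_on(81): voice 2 is free -> assigned | voices=[72 79 81]
Op 6: note_on(88): all voices busy, STEAL voice 0 (pitch 72, oldest) -> assign | voices=[88 79 81]
Op 7: note_on(66): all voices busy, STEAL voice 1 (pitch 79, oldest) -> assign | voices=[88 66 81]
Op 8: note_off(66): free voice 1 | voices=[88 - 81]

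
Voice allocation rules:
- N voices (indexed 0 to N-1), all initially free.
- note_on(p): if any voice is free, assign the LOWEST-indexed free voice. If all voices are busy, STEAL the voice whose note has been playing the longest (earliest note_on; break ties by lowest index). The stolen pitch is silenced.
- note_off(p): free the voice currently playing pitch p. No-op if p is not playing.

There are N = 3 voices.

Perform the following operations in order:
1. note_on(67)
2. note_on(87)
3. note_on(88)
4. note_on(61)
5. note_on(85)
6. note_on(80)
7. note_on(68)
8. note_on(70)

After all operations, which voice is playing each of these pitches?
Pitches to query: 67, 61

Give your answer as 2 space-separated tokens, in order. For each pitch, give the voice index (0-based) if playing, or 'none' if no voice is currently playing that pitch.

Op 1: note_on(67): voice 0 is free -> assigned | voices=[67 - -]
Op 2: note_on(87): voice 1 is free -> assigned | voices=[67 87 -]
Op 3: note_on(88): voice 2 is free -> assigned | voices=[67 87 88]
Op 4: note_on(61): all voices busy, STEAL voice 0 (pitch 67, oldest) -> assign | voices=[61 87 88]
Op 5: note_on(85): all voices busy, STEAL voice 1 (pitch 87, oldest) -> assign | voices=[61 85 88]
Op 6: note_on(80): all voices busy, STEAL voice 2 (pitch 88, oldest) -> assign | voices=[61 85 80]
Op 7: note_on(68): all voices busy, STEAL voice 0 (pitch 61, oldest) -> assign | voices=[68 85 80]
Op 8: note_on(70): all voices busy, STEAL voice 1 (pitch 85, oldest) -> assign | voices=[68 70 80]

Answer: none none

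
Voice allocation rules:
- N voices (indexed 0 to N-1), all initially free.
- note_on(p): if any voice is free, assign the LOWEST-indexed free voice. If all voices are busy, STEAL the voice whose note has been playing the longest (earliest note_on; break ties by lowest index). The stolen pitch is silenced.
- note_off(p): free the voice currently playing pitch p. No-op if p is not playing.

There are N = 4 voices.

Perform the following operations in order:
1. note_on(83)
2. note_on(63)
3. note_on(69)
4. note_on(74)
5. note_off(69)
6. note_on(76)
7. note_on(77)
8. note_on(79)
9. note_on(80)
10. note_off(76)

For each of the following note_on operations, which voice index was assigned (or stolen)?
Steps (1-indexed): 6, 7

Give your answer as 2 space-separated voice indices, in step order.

Op 1: note_on(83): voice 0 is free -> assigned | voices=[83 - - -]
Op 2: note_on(63): voice 1 is free -> assigned | voices=[83 63 - -]
Op 3: note_on(69): voice 2 is free -> assigned | voices=[83 63 69 -]
Op 4: note_on(74): voice 3 is free -> assigned | voices=[83 63 69 74]
Op 5: note_off(69): free voice 2 | voices=[83 63 - 74]
Op 6: note_on(76): voice 2 is free -> assigned | voices=[83 63 76 74]
Op 7: note_on(77): all voices busy, STEAL voice 0 (pitch 83, oldest) -> assign | voices=[77 63 76 74]
Op 8: note_on(79): all voices busy, STEAL voice 1 (pitch 63, oldest) -> assign | voices=[77 79 76 74]
Op 9: note_on(80): all voices busy, STEAL voice 3 (pitch 74, oldest) -> assign | voices=[77 79 76 80]
Op 10: note_off(76): free voice 2 | voices=[77 79 - 80]

Answer: 2 0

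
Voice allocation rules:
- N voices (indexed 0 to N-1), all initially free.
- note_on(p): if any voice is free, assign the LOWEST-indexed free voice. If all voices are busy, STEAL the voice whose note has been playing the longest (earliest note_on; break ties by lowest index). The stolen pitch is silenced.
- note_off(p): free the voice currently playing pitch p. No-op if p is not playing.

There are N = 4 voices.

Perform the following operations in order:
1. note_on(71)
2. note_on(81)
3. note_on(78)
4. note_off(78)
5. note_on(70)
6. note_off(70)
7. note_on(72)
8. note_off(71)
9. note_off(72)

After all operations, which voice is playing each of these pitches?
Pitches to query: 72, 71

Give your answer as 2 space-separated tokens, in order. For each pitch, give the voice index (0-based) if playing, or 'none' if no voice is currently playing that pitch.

Answer: none none

Derivation:
Op 1: note_on(71): voice 0 is free -> assigned | voices=[71 - - -]
Op 2: note_on(81): voice 1 is free -> assigned | voices=[71 81 - -]
Op 3: note_on(78): voice 2 is free -> assigned | voices=[71 81 78 -]
Op 4: note_off(78): free voice 2 | voices=[71 81 - -]
Op 5: note_on(70): voice 2 is free -> assigned | voices=[71 81 70 -]
Op 6: note_off(70): free voice 2 | voices=[71 81 - -]
Op 7: note_on(72): voice 2 is free -> assigned | voices=[71 81 72 -]
Op 8: note_off(71): free voice 0 | voices=[- 81 72 -]
Op 9: note_off(72): free voice 2 | voices=[- 81 - -]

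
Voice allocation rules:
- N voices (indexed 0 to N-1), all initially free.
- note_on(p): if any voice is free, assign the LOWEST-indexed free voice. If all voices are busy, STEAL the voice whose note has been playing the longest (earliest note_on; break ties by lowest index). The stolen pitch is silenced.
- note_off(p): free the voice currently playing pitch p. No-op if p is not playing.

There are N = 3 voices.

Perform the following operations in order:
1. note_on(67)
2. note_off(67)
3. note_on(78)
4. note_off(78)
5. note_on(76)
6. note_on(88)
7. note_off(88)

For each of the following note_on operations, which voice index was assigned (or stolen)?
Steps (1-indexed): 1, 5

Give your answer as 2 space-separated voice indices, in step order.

Op 1: note_on(67): voice 0 is free -> assigned | voices=[67 - -]
Op 2: note_off(67): free voice 0 | voices=[- - -]
Op 3: note_on(78): voice 0 is free -> assigned | voices=[78 - -]
Op 4: note_off(78): free voice 0 | voices=[- - -]
Op 5: note_on(76): voice 0 is free -> assigned | voices=[76 - -]
Op 6: note_on(88): voice 1 is free -> assigned | voices=[76 88 -]
Op 7: note_off(88): free voice 1 | voices=[76 - -]

Answer: 0 0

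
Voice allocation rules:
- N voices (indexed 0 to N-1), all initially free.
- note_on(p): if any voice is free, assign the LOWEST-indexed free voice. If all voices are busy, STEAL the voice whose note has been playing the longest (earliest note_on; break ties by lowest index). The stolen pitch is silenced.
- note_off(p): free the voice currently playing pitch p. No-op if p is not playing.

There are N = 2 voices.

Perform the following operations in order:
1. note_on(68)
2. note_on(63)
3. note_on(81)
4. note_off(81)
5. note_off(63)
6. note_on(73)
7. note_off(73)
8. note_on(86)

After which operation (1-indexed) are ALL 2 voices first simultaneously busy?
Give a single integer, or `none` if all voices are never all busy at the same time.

Answer: 2

Derivation:
Op 1: note_on(68): voice 0 is free -> assigned | voices=[68 -]
Op 2: note_on(63): voice 1 is free -> assigned | voices=[68 63]
Op 3: note_on(81): all voices busy, STEAL voice 0 (pitch 68, oldest) -> assign | voices=[81 63]
Op 4: note_off(81): free voice 0 | voices=[- 63]
Op 5: note_off(63): free voice 1 | voices=[- -]
Op 6: note_on(73): voice 0 is free -> assigned | voices=[73 -]
Op 7: note_off(73): free voice 0 | voices=[- -]
Op 8: note_on(86): voice 0 is free -> assigned | voices=[86 -]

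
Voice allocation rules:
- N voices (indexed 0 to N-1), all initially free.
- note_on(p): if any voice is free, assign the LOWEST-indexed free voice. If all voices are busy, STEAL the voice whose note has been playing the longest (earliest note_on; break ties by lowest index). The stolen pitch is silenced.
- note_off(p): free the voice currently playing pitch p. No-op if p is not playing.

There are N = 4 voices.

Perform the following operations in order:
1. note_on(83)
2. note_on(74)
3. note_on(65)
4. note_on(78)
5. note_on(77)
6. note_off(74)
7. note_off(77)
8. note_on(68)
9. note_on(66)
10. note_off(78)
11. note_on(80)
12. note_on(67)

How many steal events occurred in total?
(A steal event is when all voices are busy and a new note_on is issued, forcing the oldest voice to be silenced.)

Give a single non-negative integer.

Op 1: note_on(83): voice 0 is free -> assigned | voices=[83 - - -]
Op 2: note_on(74): voice 1 is free -> assigned | voices=[83 74 - -]
Op 3: note_on(65): voice 2 is free -> assigned | voices=[83 74 65 -]
Op 4: note_on(78): voice 3 is free -> assigned | voices=[83 74 65 78]
Op 5: note_on(77): all voices busy, STEAL voice 0 (pitch 83, oldest) -> assign | voices=[77 74 65 78]
Op 6: note_off(74): free voice 1 | voices=[77 - 65 78]
Op 7: note_off(77): free voice 0 | voices=[- - 65 78]
Op 8: note_on(68): voice 0 is free -> assigned | voices=[68 - 65 78]
Op 9: note_on(66): voice 1 is free -> assigned | voices=[68 66 65 78]
Op 10: note_off(78): free voice 3 | voices=[68 66 65 -]
Op 11: note_on(80): voice 3 is free -> assigned | voices=[68 66 65 80]
Op 12: note_on(67): all voices busy, STEAL voice 2 (pitch 65, oldest) -> assign | voices=[68 66 67 80]

Answer: 2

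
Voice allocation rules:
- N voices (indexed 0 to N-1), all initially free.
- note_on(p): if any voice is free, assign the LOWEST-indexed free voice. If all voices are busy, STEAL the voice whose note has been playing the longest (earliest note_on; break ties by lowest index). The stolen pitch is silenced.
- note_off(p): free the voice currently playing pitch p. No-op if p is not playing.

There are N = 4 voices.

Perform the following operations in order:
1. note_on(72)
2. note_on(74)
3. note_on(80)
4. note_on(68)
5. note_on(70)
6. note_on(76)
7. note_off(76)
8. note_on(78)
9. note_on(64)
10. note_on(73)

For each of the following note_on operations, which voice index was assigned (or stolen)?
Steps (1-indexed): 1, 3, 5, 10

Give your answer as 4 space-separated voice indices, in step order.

Answer: 0 2 0 3

Derivation:
Op 1: note_on(72): voice 0 is free -> assigned | voices=[72 - - -]
Op 2: note_on(74): voice 1 is free -> assigned | voices=[72 74 - -]
Op 3: note_on(80): voice 2 is free -> assigned | voices=[72 74 80 -]
Op 4: note_on(68): voice 3 is free -> assigned | voices=[72 74 80 68]
Op 5: note_on(70): all voices busy, STEAL voice 0 (pitch 72, oldest) -> assign | voices=[70 74 80 68]
Op 6: note_on(76): all voices busy, STEAL voice 1 (pitch 74, oldest) -> assign | voices=[70 76 80 68]
Op 7: note_off(76): free voice 1 | voices=[70 - 80 68]
Op 8: note_on(78): voice 1 is free -> assigned | voices=[70 78 80 68]
Op 9: note_on(64): all voices busy, STEAL voice 2 (pitch 80, oldest) -> assign | voices=[70 78 64 68]
Op 10: note_on(73): all voices busy, STEAL voice 3 (pitch 68, oldest) -> assign | voices=[70 78 64 73]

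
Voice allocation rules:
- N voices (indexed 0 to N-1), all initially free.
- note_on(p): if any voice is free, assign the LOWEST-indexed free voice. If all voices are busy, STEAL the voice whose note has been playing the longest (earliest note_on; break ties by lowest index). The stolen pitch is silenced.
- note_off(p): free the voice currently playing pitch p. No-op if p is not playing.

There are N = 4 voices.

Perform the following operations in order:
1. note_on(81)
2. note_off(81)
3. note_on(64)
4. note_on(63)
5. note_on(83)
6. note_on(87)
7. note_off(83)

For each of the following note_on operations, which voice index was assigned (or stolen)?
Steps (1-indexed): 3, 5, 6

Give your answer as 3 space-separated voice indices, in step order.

Answer: 0 2 3

Derivation:
Op 1: note_on(81): voice 0 is free -> assigned | voices=[81 - - -]
Op 2: note_off(81): free voice 0 | voices=[- - - -]
Op 3: note_on(64): voice 0 is free -> assigned | voices=[64 - - -]
Op 4: note_on(63): voice 1 is free -> assigned | voices=[64 63 - -]
Op 5: note_on(83): voice 2 is free -> assigned | voices=[64 63 83 -]
Op 6: note_on(87): voice 3 is free -> assigned | voices=[64 63 83 87]
Op 7: note_off(83): free voice 2 | voices=[64 63 - 87]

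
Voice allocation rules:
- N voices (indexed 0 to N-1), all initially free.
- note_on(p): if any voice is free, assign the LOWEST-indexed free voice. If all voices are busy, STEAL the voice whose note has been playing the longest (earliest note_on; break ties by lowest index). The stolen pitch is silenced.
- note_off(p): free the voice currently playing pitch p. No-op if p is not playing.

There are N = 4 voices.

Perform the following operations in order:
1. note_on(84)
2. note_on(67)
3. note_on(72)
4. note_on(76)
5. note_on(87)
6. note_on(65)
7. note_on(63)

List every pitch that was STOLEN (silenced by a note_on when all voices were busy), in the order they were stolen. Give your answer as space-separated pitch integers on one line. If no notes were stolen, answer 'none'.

Op 1: note_on(84): voice 0 is free -> assigned | voices=[84 - - -]
Op 2: note_on(67): voice 1 is free -> assigned | voices=[84 67 - -]
Op 3: note_on(72): voice 2 is free -> assigned | voices=[84 67 72 -]
Op 4: note_on(76): voice 3 is free -> assigned | voices=[84 67 72 76]
Op 5: note_on(87): all voices busy, STEAL voice 0 (pitch 84, oldest) -> assign | voices=[87 67 72 76]
Op 6: note_on(65): all voices busy, STEAL voice 1 (pitch 67, oldest) -> assign | voices=[87 65 72 76]
Op 7: note_on(63): all voices busy, STEAL voice 2 (pitch 72, oldest) -> assign | voices=[87 65 63 76]

Answer: 84 67 72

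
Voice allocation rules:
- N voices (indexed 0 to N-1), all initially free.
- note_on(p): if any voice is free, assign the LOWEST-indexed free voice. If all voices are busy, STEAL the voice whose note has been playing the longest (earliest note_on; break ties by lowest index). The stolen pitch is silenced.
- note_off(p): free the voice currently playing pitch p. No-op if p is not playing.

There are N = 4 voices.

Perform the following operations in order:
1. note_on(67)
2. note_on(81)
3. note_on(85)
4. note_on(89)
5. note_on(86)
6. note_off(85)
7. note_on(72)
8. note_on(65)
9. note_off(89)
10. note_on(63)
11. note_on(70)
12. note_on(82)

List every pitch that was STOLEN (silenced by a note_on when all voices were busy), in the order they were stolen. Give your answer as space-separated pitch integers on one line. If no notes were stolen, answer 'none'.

Op 1: note_on(67): voice 0 is free -> assigned | voices=[67 - - -]
Op 2: note_on(81): voice 1 is free -> assigned | voices=[67 81 - -]
Op 3: note_on(85): voice 2 is free -> assigned | voices=[67 81 85 -]
Op 4: note_on(89): voice 3 is free -> assigned | voices=[67 81 85 89]
Op 5: note_on(86): all voices busy, STEAL voice 0 (pitch 67, oldest) -> assign | voices=[86 81 85 89]
Op 6: note_off(85): free voice 2 | voices=[86 81 - 89]
Op 7: note_on(72): voice 2 is free -> assigned | voices=[86 81 72 89]
Op 8: note_on(65): all voices busy, STEAL voice 1 (pitch 81, oldest) -> assign | voices=[86 65 72 89]
Op 9: note_off(89): free voice 3 | voices=[86 65 72 -]
Op 10: note_on(63): voice 3 is free -> assigned | voices=[86 65 72 63]
Op 11: note_on(70): all voices busy, STEAL voice 0 (pitch 86, oldest) -> assign | voices=[70 65 72 63]
Op 12: note_on(82): all voices busy, STEAL voice 2 (pitch 72, oldest) -> assign | voices=[70 65 82 63]

Answer: 67 81 86 72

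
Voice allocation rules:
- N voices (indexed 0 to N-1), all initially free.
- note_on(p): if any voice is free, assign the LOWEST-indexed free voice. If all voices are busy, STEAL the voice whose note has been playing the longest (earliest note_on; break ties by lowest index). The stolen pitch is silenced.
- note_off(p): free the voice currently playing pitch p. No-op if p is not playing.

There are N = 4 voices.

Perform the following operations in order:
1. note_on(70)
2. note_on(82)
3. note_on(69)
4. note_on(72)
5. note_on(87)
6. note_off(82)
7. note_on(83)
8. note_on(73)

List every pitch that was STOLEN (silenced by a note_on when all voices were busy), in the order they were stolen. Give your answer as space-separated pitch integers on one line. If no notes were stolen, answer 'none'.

Answer: 70 69

Derivation:
Op 1: note_on(70): voice 0 is free -> assigned | voices=[70 - - -]
Op 2: note_on(82): voice 1 is free -> assigned | voices=[70 82 - -]
Op 3: note_on(69): voice 2 is free -> assigned | voices=[70 82 69 -]
Op 4: note_on(72): voice 3 is free -> assigned | voices=[70 82 69 72]
Op 5: note_on(87): all voices busy, STEAL voice 0 (pitch 70, oldest) -> assign | voices=[87 82 69 72]
Op 6: note_off(82): free voice 1 | voices=[87 - 69 72]
Op 7: note_on(83): voice 1 is free -> assigned | voices=[87 83 69 72]
Op 8: note_on(73): all voices busy, STEAL voice 2 (pitch 69, oldest) -> assign | voices=[87 83 73 72]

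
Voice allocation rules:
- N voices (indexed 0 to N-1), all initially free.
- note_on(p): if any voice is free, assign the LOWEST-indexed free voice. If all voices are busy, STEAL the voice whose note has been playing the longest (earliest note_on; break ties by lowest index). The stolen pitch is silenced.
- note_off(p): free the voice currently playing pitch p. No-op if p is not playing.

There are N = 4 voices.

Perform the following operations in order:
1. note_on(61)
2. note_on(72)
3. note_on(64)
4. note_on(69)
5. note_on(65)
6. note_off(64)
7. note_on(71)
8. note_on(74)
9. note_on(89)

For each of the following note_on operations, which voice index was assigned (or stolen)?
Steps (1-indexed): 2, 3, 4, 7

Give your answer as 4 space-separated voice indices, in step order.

Op 1: note_on(61): voice 0 is free -> assigned | voices=[61 - - -]
Op 2: note_on(72): voice 1 is free -> assigned | voices=[61 72 - -]
Op 3: note_on(64): voice 2 is free -> assigned | voices=[61 72 64 -]
Op 4: note_on(69): voice 3 is free -> assigned | voices=[61 72 64 69]
Op 5: note_on(65): all voices busy, STEAL voice 0 (pitch 61, oldest) -> assign | voices=[65 72 64 69]
Op 6: note_off(64): free voice 2 | voices=[65 72 - 69]
Op 7: note_on(71): voice 2 is free -> assigned | voices=[65 72 71 69]
Op 8: note_on(74): all voices busy, STEAL voice 1 (pitch 72, oldest) -> assign | voices=[65 74 71 69]
Op 9: note_on(89): all voices busy, STEAL voice 3 (pitch 69, oldest) -> assign | voices=[65 74 71 89]

Answer: 1 2 3 2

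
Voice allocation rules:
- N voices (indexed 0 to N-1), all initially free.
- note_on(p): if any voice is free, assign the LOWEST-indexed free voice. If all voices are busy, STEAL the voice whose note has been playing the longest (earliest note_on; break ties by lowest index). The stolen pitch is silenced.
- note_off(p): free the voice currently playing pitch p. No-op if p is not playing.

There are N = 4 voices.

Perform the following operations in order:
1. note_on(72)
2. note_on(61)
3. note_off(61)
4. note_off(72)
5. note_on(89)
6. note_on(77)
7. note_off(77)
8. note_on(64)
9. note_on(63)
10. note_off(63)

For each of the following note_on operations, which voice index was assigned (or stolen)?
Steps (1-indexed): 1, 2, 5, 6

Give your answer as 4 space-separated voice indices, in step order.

Op 1: note_on(72): voice 0 is free -> assigned | voices=[72 - - -]
Op 2: note_on(61): voice 1 is free -> assigned | voices=[72 61 - -]
Op 3: note_off(61): free voice 1 | voices=[72 - - -]
Op 4: note_off(72): free voice 0 | voices=[- - - -]
Op 5: note_on(89): voice 0 is free -> assigned | voices=[89 - - -]
Op 6: note_on(77): voice 1 is free -> assigned | voices=[89 77 - -]
Op 7: note_off(77): free voice 1 | voices=[89 - - -]
Op 8: note_on(64): voice 1 is free -> assigned | voices=[89 64 - -]
Op 9: note_on(63): voice 2 is free -> assigned | voices=[89 64 63 -]
Op 10: note_off(63): free voice 2 | voices=[89 64 - -]

Answer: 0 1 0 1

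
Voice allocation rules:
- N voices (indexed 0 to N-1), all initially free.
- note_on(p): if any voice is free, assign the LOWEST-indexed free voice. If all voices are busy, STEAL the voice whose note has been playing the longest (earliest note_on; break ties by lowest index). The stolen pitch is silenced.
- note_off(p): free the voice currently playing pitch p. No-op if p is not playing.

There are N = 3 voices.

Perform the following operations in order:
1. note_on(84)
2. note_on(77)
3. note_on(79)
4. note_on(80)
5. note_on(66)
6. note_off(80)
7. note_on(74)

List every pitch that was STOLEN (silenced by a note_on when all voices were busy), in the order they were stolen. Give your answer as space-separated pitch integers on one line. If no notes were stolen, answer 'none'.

Op 1: note_on(84): voice 0 is free -> assigned | voices=[84 - -]
Op 2: note_on(77): voice 1 is free -> assigned | voices=[84 77 -]
Op 3: note_on(79): voice 2 is free -> assigned | voices=[84 77 79]
Op 4: note_on(80): all voices busy, STEAL voice 0 (pitch 84, oldest) -> assign | voices=[80 77 79]
Op 5: note_on(66): all voices busy, STEAL voice 1 (pitch 77, oldest) -> assign | voices=[80 66 79]
Op 6: note_off(80): free voice 0 | voices=[- 66 79]
Op 7: note_on(74): voice 0 is free -> assigned | voices=[74 66 79]

Answer: 84 77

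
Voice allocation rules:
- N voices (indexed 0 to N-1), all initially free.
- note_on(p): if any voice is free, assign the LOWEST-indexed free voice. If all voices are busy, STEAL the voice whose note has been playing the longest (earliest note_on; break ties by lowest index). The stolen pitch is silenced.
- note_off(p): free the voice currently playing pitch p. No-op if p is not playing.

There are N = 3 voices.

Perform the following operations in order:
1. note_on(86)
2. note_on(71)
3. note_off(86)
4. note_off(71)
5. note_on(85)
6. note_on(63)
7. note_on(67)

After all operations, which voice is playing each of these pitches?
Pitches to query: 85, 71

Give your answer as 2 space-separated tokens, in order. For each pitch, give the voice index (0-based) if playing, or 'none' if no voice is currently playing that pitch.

Answer: 0 none

Derivation:
Op 1: note_on(86): voice 0 is free -> assigned | voices=[86 - -]
Op 2: note_on(71): voice 1 is free -> assigned | voices=[86 71 -]
Op 3: note_off(86): free voice 0 | voices=[- 71 -]
Op 4: note_off(71): free voice 1 | voices=[- - -]
Op 5: note_on(85): voice 0 is free -> assigned | voices=[85 - -]
Op 6: note_on(63): voice 1 is free -> assigned | voices=[85 63 -]
Op 7: note_on(67): voice 2 is free -> assigned | voices=[85 63 67]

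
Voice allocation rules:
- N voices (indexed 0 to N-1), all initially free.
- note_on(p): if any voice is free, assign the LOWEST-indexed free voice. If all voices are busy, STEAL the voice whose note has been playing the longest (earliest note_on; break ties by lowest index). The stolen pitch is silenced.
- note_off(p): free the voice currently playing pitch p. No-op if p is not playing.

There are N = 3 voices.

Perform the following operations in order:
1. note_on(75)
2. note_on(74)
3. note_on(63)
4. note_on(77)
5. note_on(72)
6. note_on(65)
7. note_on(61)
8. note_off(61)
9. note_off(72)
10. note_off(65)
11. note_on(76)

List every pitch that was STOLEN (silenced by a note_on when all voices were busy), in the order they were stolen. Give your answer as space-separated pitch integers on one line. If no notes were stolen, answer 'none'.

Op 1: note_on(75): voice 0 is free -> assigned | voices=[75 - -]
Op 2: note_on(74): voice 1 is free -> assigned | voices=[75 74 -]
Op 3: note_on(63): voice 2 is free -> assigned | voices=[75 74 63]
Op 4: note_on(77): all voices busy, STEAL voice 0 (pitch 75, oldest) -> assign | voices=[77 74 63]
Op 5: note_on(72): all voices busy, STEAL voice 1 (pitch 74, oldest) -> assign | voices=[77 72 63]
Op 6: note_on(65): all voices busy, STEAL voice 2 (pitch 63, oldest) -> assign | voices=[77 72 65]
Op 7: note_on(61): all voices busy, STEAL voice 0 (pitch 77, oldest) -> assign | voices=[61 72 65]
Op 8: note_off(61): free voice 0 | voices=[- 72 65]
Op 9: note_off(72): free voice 1 | voices=[- - 65]
Op 10: note_off(65): free voice 2 | voices=[- - -]
Op 11: note_on(76): voice 0 is free -> assigned | voices=[76 - -]

Answer: 75 74 63 77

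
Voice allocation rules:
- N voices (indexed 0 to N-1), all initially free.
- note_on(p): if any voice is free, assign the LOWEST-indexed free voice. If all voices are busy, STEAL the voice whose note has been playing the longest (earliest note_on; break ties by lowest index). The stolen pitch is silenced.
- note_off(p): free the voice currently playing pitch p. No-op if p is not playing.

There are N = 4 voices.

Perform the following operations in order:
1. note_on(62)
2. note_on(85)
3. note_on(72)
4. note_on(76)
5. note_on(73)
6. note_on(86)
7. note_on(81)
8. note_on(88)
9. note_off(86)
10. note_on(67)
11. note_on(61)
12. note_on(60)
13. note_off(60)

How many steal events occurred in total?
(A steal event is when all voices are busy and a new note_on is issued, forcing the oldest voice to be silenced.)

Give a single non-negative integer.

Answer: 6

Derivation:
Op 1: note_on(62): voice 0 is free -> assigned | voices=[62 - - -]
Op 2: note_on(85): voice 1 is free -> assigned | voices=[62 85 - -]
Op 3: note_on(72): voice 2 is free -> assigned | voices=[62 85 72 -]
Op 4: note_on(76): voice 3 is free -> assigned | voices=[62 85 72 76]
Op 5: note_on(73): all voices busy, STEAL voice 0 (pitch 62, oldest) -> assign | voices=[73 85 72 76]
Op 6: note_on(86): all voices busy, STEAL voice 1 (pitch 85, oldest) -> assign | voices=[73 86 72 76]
Op 7: note_on(81): all voices busy, STEAL voice 2 (pitch 72, oldest) -> assign | voices=[73 86 81 76]
Op 8: note_on(88): all voices busy, STEAL voice 3 (pitch 76, oldest) -> assign | voices=[73 86 81 88]
Op 9: note_off(86): free voice 1 | voices=[73 - 81 88]
Op 10: note_on(67): voice 1 is free -> assigned | voices=[73 67 81 88]
Op 11: note_on(61): all voices busy, STEAL voice 0 (pitch 73, oldest) -> assign | voices=[61 67 81 88]
Op 12: note_on(60): all voices busy, STEAL voice 2 (pitch 81, oldest) -> assign | voices=[61 67 60 88]
Op 13: note_off(60): free voice 2 | voices=[61 67 - 88]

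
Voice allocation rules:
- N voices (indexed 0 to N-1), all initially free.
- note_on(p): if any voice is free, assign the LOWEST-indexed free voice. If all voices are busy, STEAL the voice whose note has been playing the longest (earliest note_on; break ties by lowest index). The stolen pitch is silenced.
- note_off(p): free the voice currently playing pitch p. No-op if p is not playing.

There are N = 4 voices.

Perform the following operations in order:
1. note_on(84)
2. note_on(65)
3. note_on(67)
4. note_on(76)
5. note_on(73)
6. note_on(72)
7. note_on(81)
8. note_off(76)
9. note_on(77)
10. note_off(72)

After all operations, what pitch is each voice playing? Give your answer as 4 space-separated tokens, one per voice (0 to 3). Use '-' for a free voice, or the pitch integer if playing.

Answer: 73 - 81 77

Derivation:
Op 1: note_on(84): voice 0 is free -> assigned | voices=[84 - - -]
Op 2: note_on(65): voice 1 is free -> assigned | voices=[84 65 - -]
Op 3: note_on(67): voice 2 is free -> assigned | voices=[84 65 67 -]
Op 4: note_on(76): voice 3 is free -> assigned | voices=[84 65 67 76]
Op 5: note_on(73): all voices busy, STEAL voice 0 (pitch 84, oldest) -> assign | voices=[73 65 67 76]
Op 6: note_on(72): all voices busy, STEAL voice 1 (pitch 65, oldest) -> assign | voices=[73 72 67 76]
Op 7: note_on(81): all voices busy, STEAL voice 2 (pitch 67, oldest) -> assign | voices=[73 72 81 76]
Op 8: note_off(76): free voice 3 | voices=[73 72 81 -]
Op 9: note_on(77): voice 3 is free -> assigned | voices=[73 72 81 77]
Op 10: note_off(72): free voice 1 | voices=[73 - 81 77]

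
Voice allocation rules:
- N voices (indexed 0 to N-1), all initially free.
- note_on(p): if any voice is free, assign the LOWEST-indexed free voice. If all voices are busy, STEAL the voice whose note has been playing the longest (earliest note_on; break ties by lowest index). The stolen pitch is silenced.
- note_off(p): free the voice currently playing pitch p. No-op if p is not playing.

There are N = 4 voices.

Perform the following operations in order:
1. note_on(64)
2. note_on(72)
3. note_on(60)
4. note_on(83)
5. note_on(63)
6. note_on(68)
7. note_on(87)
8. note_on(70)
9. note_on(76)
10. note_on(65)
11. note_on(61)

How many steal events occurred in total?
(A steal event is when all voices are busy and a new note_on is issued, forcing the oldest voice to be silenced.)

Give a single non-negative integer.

Op 1: note_on(64): voice 0 is free -> assigned | voices=[64 - - -]
Op 2: note_on(72): voice 1 is free -> assigned | voices=[64 72 - -]
Op 3: note_on(60): voice 2 is free -> assigned | voices=[64 72 60 -]
Op 4: note_on(83): voice 3 is free -> assigned | voices=[64 72 60 83]
Op 5: note_on(63): all voices busy, STEAL voice 0 (pitch 64, oldest) -> assign | voices=[63 72 60 83]
Op 6: note_on(68): all voices busy, STEAL voice 1 (pitch 72, oldest) -> assign | voices=[63 68 60 83]
Op 7: note_on(87): all voices busy, STEAL voice 2 (pitch 60, oldest) -> assign | voices=[63 68 87 83]
Op 8: note_on(70): all voices busy, STEAL voice 3 (pitch 83, oldest) -> assign | voices=[63 68 87 70]
Op 9: note_on(76): all voices busy, STEAL voice 0 (pitch 63, oldest) -> assign | voices=[76 68 87 70]
Op 10: note_on(65): all voices busy, STEAL voice 1 (pitch 68, oldest) -> assign | voices=[76 65 87 70]
Op 11: note_on(61): all voices busy, STEAL voice 2 (pitch 87, oldest) -> assign | voices=[76 65 61 70]

Answer: 7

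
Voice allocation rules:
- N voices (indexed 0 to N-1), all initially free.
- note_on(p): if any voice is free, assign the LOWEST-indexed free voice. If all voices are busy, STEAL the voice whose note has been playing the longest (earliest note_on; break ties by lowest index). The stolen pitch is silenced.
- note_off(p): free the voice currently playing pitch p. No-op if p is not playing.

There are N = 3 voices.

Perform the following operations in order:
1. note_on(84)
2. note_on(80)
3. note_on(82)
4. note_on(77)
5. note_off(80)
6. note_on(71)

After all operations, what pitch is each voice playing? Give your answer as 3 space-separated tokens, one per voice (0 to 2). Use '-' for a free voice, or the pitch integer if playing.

Answer: 77 71 82

Derivation:
Op 1: note_on(84): voice 0 is free -> assigned | voices=[84 - -]
Op 2: note_on(80): voice 1 is free -> assigned | voices=[84 80 -]
Op 3: note_on(82): voice 2 is free -> assigned | voices=[84 80 82]
Op 4: note_on(77): all voices busy, STEAL voice 0 (pitch 84, oldest) -> assign | voices=[77 80 82]
Op 5: note_off(80): free voice 1 | voices=[77 - 82]
Op 6: note_on(71): voice 1 is free -> assigned | voices=[77 71 82]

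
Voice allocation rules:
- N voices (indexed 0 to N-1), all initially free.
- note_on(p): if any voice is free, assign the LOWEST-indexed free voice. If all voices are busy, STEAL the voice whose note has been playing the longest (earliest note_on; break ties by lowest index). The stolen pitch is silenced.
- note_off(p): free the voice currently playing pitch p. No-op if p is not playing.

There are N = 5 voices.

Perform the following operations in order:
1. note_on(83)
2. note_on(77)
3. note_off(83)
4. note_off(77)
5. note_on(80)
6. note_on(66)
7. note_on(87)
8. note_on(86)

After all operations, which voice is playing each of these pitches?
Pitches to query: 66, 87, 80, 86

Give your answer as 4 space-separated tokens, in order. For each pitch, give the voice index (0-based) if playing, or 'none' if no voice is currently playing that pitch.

Op 1: note_on(83): voice 0 is free -> assigned | voices=[83 - - - -]
Op 2: note_on(77): voice 1 is free -> assigned | voices=[83 77 - - -]
Op 3: note_off(83): free voice 0 | voices=[- 77 - - -]
Op 4: note_off(77): free voice 1 | voices=[- - - - -]
Op 5: note_on(80): voice 0 is free -> assigned | voices=[80 - - - -]
Op 6: note_on(66): voice 1 is free -> assigned | voices=[80 66 - - -]
Op 7: note_on(87): voice 2 is free -> assigned | voices=[80 66 87 - -]
Op 8: note_on(86): voice 3 is free -> assigned | voices=[80 66 87 86 -]

Answer: 1 2 0 3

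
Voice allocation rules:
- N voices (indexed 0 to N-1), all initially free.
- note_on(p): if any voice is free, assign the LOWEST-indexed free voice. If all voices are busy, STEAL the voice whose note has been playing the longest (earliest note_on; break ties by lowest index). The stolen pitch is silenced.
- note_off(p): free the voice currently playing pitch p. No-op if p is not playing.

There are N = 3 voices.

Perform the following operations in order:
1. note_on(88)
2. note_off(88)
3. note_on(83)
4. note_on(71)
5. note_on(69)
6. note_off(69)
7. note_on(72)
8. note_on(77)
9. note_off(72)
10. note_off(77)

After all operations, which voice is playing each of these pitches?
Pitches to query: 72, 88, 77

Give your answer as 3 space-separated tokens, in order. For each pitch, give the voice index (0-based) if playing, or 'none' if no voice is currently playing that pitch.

Op 1: note_on(88): voice 0 is free -> assigned | voices=[88 - -]
Op 2: note_off(88): free voice 0 | voices=[- - -]
Op 3: note_on(83): voice 0 is free -> assigned | voices=[83 - -]
Op 4: note_on(71): voice 1 is free -> assigned | voices=[83 71 -]
Op 5: note_on(69): voice 2 is free -> assigned | voices=[83 71 69]
Op 6: note_off(69): free voice 2 | voices=[83 71 -]
Op 7: note_on(72): voice 2 is free -> assigned | voices=[83 71 72]
Op 8: note_on(77): all voices busy, STEAL voice 0 (pitch 83, oldest) -> assign | voices=[77 71 72]
Op 9: note_off(72): free voice 2 | voices=[77 71 -]
Op 10: note_off(77): free voice 0 | voices=[- 71 -]

Answer: none none none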